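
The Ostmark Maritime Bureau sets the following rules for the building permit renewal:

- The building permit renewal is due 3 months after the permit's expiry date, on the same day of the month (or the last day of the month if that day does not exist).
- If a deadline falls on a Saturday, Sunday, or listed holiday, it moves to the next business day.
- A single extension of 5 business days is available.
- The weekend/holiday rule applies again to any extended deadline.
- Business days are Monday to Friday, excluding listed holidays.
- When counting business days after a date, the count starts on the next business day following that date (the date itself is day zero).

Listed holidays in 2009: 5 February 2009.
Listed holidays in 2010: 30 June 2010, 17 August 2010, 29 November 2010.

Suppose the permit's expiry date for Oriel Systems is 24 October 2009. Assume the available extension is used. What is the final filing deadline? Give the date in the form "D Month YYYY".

Moving 3 months forward from 24 October 2009 on the corresponding day gives 24 January 2010.
24 January 2010 is a Sunday, so it moves to the next business day, 25 January 2010 (Monday).
The 5-business-day extension runs from 25 January 2010 to 1 February 2010.
1 February 2010 is a Monday and not a listed holiday, so it stands.
Final deadline: 1 February 2010.

1 February 2010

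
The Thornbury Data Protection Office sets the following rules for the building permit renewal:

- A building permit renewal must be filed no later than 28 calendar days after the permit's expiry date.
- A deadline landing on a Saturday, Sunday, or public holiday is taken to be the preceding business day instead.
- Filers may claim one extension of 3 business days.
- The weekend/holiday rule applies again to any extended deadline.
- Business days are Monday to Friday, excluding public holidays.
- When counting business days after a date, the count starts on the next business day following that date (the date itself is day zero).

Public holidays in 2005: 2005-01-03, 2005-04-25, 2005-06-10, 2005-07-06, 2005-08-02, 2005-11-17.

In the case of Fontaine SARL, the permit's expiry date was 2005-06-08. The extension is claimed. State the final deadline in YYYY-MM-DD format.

From 2005-06-08, 28 calendar days later is 2005-07-06.
2005-07-06 is a listed holiday; the preceding business day is 2005-07-05 (Tuesday).
The 3-business-day extension runs from 2005-07-05 to 2005-07-11.
2005-07-11 falls on a Monday, which is a business day, so no adjustment is needed.
Deadline: 2005-07-11.

2005-07-11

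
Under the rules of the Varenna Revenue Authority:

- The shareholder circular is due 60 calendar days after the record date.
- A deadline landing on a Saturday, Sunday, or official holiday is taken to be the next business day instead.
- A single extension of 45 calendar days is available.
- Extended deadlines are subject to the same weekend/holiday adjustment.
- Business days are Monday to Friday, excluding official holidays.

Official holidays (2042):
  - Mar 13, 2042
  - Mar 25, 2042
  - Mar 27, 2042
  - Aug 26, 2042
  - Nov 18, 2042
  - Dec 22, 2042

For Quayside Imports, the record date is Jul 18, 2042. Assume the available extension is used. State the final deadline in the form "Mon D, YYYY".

Oct 31, 2042

60 calendar days after Jul 18, 2042 is Sep 16, 2042.
Sep 16, 2042 is a Tuesday and not a listed holiday, so it stands.
The 45-calendar-day extension moves the deadline from Sep 16, 2042 to Oct 31, 2042.
Oct 31, 2042 (Friday) is already a business day.
Deadline: Oct 31, 2042.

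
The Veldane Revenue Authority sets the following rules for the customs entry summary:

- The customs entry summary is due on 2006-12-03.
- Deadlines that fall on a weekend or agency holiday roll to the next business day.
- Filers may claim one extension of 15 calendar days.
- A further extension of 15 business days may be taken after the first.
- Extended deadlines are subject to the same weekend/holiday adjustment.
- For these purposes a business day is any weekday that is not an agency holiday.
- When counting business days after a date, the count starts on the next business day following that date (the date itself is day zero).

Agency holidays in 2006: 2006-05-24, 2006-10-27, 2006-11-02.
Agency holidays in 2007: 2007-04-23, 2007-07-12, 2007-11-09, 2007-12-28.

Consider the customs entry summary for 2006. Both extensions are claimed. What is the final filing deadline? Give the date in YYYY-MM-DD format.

Start from the fixed due date, 2006-12-03.
Because 2006-12-03 is a Sunday, the deadline becomes 2006-12-04 (Monday).
With the 15-day extension, 2006-12-04 becomes 2006-12-19.
2006-12-19 (Tuesday) is already a business day.
Counting 15 further business days from 2006-12-19 reaches 2007-01-09.
2007-01-09 falls on a Tuesday, which is a business day, so no adjustment is needed.
So the filing is due 2007-01-09.

2007-01-09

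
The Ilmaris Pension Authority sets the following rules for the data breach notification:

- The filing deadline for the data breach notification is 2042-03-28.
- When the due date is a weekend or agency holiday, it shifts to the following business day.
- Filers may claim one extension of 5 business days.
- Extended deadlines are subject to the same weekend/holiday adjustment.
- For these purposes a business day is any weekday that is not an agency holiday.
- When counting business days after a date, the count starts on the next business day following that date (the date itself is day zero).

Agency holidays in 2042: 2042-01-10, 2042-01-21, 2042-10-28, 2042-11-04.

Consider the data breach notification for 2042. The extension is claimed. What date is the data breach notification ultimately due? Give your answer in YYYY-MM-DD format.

2042-04-04

Start from the fixed due date, 2042-03-28.
2042-03-28 (Friday) is already a business day.
Counting 5 further business days from 2042-03-28 reaches 2042-04-04.
Since 2042-04-04 is a Friday and not a holiday, the date is unchanged.
The final due date is 2042-04-04.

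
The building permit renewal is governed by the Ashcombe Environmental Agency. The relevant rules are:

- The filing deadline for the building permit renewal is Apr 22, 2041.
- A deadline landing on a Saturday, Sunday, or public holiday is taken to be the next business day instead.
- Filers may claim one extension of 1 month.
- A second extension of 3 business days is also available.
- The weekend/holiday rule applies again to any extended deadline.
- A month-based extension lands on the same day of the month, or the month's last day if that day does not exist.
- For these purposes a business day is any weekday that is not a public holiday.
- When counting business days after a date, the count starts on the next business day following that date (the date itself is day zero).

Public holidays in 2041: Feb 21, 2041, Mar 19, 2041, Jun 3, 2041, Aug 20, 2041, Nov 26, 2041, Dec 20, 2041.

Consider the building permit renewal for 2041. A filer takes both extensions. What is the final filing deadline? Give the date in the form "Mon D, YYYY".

The stated deadline is Apr 22, 2041.
Since Apr 22, 2041 is a Monday and not a holiday, the date is unchanged.
Applying the 1 month extension: 1 month after Apr 22, 2041 is May 22, 2041.
May 22, 2041 falls on a Wednesday, which is a business day, so no adjustment is needed.
Applying the 3-business-day extension: 3 business days after May 22, 2041 is May 27, 2041.
May 27, 2041 (Monday) is already a business day.
So the filing is due May 27, 2041.

May 27, 2041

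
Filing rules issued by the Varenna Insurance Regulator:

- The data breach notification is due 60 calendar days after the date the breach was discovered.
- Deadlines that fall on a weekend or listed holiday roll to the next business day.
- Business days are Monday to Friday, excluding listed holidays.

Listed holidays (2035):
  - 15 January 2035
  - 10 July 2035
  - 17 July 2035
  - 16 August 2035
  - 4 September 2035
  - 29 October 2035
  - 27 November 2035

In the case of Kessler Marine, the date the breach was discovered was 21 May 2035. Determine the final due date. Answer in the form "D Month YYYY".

From 21 May 2035, 60 calendar days later is 20 July 2035.
20 July 2035 is a Friday and not a listed holiday, so it stands.
Final deadline: 20 July 2035.

20 July 2035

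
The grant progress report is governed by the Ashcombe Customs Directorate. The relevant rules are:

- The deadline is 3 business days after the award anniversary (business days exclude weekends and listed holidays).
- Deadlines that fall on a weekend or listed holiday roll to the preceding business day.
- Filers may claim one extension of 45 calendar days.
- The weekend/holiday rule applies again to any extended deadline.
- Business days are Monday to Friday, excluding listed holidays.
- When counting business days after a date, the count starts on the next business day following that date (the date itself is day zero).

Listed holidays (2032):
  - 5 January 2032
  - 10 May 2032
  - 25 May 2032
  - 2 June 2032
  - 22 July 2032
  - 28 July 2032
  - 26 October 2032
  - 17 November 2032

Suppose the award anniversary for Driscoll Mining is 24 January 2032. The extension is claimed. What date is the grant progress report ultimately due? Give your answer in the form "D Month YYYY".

Counting 3 business days after 24 January 2032 (skipping weekends and listed holidays) reaches 28 January 2032.
28 January 2032 is a Wednesday and not a listed holiday, so it stands.
Add the 45 calendar-day extension to 28 January 2032: 13 March 2032.
13 March 2032 is a Saturday, so it moves to the preceding business day, 12 March 2032 (Friday).
So the filing is due 12 March 2032.

12 March 2032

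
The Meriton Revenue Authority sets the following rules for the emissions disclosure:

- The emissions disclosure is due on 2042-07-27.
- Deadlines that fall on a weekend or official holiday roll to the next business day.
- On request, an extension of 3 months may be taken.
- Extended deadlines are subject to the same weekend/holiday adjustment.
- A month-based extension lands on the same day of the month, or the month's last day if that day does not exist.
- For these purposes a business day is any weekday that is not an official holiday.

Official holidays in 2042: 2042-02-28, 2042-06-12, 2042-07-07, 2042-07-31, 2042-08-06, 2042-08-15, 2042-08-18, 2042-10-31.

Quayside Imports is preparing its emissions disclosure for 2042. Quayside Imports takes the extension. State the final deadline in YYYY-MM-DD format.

2042-10-28

The statutory due date is 2042-07-27.
2042-07-27 falls on a Sunday. Rolling to the next business day gives 2042-07-28, a Monday.
Add 3 months to 2042-07-28: 2042-10-28.
Since 2042-10-28 is a Tuesday and not a holiday, the date is unchanged.
Final deadline: 2042-10-28.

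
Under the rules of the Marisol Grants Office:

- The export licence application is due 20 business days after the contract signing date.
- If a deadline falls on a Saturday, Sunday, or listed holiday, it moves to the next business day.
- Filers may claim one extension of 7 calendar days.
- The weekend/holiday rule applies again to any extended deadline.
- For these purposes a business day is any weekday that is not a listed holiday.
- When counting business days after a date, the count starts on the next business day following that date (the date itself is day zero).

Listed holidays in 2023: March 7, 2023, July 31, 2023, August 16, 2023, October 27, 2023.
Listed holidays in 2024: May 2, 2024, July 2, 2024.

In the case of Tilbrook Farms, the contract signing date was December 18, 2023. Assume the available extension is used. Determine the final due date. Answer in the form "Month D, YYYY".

20 business days after December 18, 2023, excluding weekends and holidays, is January 15, 2024.
January 15, 2024 falls on a Monday, which is a business day, so no adjustment is needed.
The 7-calendar-day extension moves the deadline from January 15, 2024 to January 22, 2024.
January 22, 2024 falls on a Monday, which is a business day, so no adjustment is needed.
Final deadline: January 22, 2024.

January 22, 2024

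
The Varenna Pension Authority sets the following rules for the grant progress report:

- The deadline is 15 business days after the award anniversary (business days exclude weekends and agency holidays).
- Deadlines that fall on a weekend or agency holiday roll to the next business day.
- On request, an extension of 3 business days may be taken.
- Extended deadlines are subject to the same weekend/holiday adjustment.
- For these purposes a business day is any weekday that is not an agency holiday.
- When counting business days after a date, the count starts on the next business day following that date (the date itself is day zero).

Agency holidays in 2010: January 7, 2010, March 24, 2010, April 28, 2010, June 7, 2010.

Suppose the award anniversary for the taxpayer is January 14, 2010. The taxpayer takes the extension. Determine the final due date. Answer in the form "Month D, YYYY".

February 9, 2010

Starting the day after January 14, 2010 and counting 15 business days lands on February 4, 2010.
February 4, 2010 falls on a Thursday, which is a business day, so no adjustment is needed.
Counting 3 further business days from February 4, 2010 reaches February 9, 2010.
February 9, 2010 is a Tuesday and not a listed holiday, so it stands.
Final deadline: February 9, 2010.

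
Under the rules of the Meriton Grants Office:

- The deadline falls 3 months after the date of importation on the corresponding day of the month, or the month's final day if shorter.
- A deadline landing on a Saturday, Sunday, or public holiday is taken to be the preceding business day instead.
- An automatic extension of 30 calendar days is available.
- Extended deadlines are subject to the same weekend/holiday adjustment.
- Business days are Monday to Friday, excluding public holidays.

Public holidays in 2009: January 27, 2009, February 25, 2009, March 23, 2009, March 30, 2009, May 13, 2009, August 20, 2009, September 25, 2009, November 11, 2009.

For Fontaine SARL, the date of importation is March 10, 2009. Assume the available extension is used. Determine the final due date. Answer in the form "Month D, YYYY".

Moving 3 months forward from March 10, 2009 on the corresponding day gives June 10, 2009.
Since June 10, 2009 is a Wednesday and not a holiday, the date is unchanged.
With the 30-day extension, June 10, 2009 becomes July 10, 2009.
July 10, 2009 falls on a Friday, which is a business day, so no adjustment is needed.
The final due date is July 10, 2009.

July 10, 2009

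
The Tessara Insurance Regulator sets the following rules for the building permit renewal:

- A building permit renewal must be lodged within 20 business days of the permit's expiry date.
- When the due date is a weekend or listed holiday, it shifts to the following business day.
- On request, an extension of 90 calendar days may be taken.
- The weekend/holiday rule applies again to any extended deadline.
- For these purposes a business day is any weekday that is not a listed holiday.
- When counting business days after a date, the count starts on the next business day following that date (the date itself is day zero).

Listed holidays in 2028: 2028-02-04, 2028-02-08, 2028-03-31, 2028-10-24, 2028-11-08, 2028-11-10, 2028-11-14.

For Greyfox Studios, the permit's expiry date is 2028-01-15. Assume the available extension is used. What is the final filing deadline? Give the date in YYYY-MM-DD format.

2028-05-15

Counting 20 business days after 2028-01-15 (skipping weekends and listed holidays) reaches 2028-02-15.
2028-02-15 falls on a Tuesday, which is a business day, so no adjustment is needed.
The 90-calendar-day extension moves the deadline from 2028-02-15 to 2028-05-15.
2028-05-15 is a Monday and not a listed holiday, so it stands.
Final deadline: 2028-05-15.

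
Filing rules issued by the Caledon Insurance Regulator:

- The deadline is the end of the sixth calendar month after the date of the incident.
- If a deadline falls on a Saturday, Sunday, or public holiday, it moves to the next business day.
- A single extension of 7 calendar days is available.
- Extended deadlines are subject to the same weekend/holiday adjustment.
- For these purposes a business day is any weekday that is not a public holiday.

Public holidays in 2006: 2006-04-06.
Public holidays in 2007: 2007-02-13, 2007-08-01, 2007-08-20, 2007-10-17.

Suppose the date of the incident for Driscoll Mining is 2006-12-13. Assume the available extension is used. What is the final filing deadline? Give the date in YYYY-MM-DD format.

6 months after 2006-12-13 is June 2007; that month ends on 2007-06-30.
Because 2007-06-30 is a Saturday, the deadline becomes 2007-07-02 (Monday).
The 7-calendar-day extension moves the deadline from 2007-07-02 to 2007-07-09.
2007-07-09 (Monday) is already a business day.
The final due date is 2007-07-09.

2007-07-09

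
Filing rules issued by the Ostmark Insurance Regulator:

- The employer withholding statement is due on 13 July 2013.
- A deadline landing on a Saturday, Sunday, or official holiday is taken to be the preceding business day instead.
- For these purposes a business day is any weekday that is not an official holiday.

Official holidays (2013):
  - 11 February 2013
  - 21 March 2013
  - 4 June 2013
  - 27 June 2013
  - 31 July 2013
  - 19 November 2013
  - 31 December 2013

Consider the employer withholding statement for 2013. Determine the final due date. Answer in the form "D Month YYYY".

12 July 2013

The statutory due date is 13 July 2013.
13 July 2013 falls on a Saturday. Rolling to the preceding business day gives 12 July 2013, a Friday.
Final deadline: 12 July 2013.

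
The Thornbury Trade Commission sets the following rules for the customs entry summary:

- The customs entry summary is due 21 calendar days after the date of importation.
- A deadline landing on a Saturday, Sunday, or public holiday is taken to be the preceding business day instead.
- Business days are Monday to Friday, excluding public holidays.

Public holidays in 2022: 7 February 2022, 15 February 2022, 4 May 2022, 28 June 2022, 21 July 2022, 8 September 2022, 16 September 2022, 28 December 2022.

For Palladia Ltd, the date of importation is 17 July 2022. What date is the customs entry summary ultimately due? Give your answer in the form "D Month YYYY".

5 August 2022

From 17 July 2022, 21 calendar days later is 7 August 2022.
7 August 2022 is a Sunday, so it moves to the preceding business day, 5 August 2022 (Friday).
Deadline: 5 August 2022.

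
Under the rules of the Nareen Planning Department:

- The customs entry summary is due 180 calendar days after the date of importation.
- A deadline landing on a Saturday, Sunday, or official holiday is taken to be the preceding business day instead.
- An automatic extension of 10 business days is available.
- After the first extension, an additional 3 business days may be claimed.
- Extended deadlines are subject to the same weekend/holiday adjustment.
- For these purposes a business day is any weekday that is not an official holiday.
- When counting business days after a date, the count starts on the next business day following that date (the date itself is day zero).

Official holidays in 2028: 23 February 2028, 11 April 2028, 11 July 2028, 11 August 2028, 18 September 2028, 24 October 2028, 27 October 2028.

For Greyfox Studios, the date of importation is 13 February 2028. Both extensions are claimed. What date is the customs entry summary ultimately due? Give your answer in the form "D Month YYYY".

30 August 2028

Adding 180 calendar days to 13 February 2028 gives 11 August 2028.
11 August 2028 falls on a listed holiday. Rolling to the preceding business day gives 10 August 2028, a Thursday.
Applying the 10-business-day extension: 10 business days after 10 August 2028 is 25 August 2028.
25 August 2028 (Friday) is already a business day.
The 3-business-day extension runs from 25 August 2028 to 30 August 2028.
30 August 2028 (Wednesday) is already a business day.
Final deadline: 30 August 2028.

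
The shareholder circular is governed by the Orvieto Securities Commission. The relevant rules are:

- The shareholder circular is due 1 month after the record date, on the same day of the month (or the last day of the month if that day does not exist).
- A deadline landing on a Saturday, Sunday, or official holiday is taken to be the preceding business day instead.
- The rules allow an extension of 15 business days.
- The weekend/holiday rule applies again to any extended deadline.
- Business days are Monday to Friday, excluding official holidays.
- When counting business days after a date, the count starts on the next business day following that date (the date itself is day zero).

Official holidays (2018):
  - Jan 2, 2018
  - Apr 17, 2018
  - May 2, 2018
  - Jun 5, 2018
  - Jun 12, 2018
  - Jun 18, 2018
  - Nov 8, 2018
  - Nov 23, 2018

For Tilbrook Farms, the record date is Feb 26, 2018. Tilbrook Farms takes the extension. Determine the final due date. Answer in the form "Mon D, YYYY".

1 month from Feb 26, 2018 is Mar 26, 2018.
Mar 26, 2018 is a Monday and not a listed holiday, so it stands.
Applying the 15-business-day extension: 15 business days after Mar 26, 2018 is Apr 16, 2018.
Apr 16, 2018 falls on a Monday, which is a business day, so no adjustment is needed.
The final due date is Apr 16, 2018.

Apr 16, 2018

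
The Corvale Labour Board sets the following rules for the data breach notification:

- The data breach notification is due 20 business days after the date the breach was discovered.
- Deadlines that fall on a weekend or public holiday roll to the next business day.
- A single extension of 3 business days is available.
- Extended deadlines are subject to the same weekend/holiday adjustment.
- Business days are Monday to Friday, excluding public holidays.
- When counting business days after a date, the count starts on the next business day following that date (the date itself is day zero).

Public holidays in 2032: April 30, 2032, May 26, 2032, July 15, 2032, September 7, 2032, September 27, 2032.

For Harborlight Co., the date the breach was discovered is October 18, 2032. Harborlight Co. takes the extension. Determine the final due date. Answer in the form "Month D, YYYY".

November 18, 2032

Counting 20 business days after October 18, 2032 (skipping weekends and listed holidays) reaches November 15, 2032.
November 15, 2032 (Monday) is already a business day.
The 3-business-day extension runs from November 15, 2032 to November 18, 2032.
November 18, 2032 (Thursday) is already a business day.
Final deadline: November 18, 2032.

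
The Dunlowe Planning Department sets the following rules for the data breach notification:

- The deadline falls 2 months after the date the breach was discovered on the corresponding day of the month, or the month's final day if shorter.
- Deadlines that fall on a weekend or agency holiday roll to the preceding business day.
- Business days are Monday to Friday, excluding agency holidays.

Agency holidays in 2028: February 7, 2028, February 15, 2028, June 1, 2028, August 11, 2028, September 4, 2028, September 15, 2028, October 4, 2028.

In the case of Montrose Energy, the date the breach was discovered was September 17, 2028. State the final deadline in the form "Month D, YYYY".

November 17, 2028

2 months from September 17, 2028 is November 17, 2028.
November 17, 2028 (Friday) is already a business day.
Deadline: November 17, 2028.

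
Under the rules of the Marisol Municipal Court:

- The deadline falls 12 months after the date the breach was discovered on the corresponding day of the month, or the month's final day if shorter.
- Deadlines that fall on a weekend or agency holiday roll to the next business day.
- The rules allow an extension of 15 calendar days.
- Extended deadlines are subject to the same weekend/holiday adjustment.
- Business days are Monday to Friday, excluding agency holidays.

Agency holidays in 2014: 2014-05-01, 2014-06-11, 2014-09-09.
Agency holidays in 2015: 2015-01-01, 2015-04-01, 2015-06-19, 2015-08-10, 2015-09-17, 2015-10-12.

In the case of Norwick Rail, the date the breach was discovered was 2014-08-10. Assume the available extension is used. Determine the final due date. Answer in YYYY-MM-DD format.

2015-08-26

12 months from 2014-08-10 is 2015-08-10.
2015-08-10 falls on a listed holiday. Rolling to the next business day gives 2015-08-11, a Tuesday.
Add the 15 calendar-day extension to 2015-08-11: 2015-08-26.
2015-08-26 (Wednesday) is already a business day.
Deadline: 2015-08-26.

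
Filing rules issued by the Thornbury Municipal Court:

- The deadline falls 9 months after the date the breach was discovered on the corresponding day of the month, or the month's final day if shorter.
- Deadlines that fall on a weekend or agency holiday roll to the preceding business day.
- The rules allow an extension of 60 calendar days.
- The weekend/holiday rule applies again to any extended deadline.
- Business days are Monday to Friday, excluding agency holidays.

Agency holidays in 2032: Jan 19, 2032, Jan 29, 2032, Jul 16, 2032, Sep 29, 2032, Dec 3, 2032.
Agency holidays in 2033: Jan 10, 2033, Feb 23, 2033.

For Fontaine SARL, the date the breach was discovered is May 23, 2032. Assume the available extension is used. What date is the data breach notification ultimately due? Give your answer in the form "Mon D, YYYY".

9 months from May 23, 2032 is Feb 23, 2033.
Feb 23, 2033 is a listed holiday, so it moves to the preceding business day, Feb 22, 2033 (Tuesday).
Applying the 60-calendar-day extension: Feb 22, 2033 + 60 days = Apr 23, 2033.
Apr 23, 2033 falls on a Saturday. Rolling to the preceding business day gives Apr 22, 2033, a Friday.
So the filing is due Apr 22, 2033.

Apr 22, 2033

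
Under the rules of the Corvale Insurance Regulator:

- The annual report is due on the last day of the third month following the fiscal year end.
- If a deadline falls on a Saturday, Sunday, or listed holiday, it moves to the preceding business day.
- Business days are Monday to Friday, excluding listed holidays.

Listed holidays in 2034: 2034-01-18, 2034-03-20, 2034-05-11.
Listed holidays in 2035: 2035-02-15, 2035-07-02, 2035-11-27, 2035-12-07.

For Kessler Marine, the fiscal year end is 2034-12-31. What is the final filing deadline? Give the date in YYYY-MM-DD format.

3 months after 2034-12-31 is March 2035; that month ends on 2035-03-31.
Because 2035-03-31 is a Saturday, the deadline becomes 2035-03-30 (Friday).
Final deadline: 2035-03-30.

2035-03-30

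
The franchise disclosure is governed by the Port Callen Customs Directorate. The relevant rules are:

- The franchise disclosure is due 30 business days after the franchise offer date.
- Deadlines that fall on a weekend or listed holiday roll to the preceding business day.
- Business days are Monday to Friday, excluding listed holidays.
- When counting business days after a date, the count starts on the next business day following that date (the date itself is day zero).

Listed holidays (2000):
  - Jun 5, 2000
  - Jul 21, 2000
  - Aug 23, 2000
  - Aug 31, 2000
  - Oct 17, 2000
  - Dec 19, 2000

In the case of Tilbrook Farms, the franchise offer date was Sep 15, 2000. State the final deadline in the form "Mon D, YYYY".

Oct 30, 2000

Counting 30 business days after Sep 15, 2000 (skipping weekends and listed holidays) reaches Oct 30, 2000.
Oct 30, 2000 (Monday) is already a business day.
So the filing is due Oct 30, 2000.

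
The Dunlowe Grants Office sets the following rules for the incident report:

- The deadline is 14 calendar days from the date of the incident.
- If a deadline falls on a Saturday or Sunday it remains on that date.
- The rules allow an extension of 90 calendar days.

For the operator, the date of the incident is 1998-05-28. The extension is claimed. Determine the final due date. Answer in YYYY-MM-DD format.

1998-09-09

Adding 14 calendar days to 1998-05-28 gives 1998-06-11.
1998-06-11 is a Thursday; no weekend or holiday adjustment applies.
The 90-calendar-day extension moves the deadline from 1998-06-11 to 1998-09-09.
No adjustment is made for weekends or holidays, so 1998-09-09 stands.
So the filing is due 1998-09-09.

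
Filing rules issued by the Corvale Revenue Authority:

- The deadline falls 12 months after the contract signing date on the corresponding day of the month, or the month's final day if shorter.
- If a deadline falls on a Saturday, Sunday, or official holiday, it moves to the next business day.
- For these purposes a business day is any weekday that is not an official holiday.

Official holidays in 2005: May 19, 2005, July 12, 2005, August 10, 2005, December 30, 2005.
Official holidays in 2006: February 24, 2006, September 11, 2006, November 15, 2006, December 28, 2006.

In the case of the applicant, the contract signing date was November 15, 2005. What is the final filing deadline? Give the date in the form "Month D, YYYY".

November 16, 2006

Moving 12 months forward from November 15, 2005 on the corresponding day gives November 15, 2006.
November 15, 2006 falls on a listed holiday. Rolling to the next business day gives November 16, 2006, a Thursday.
So the filing is due November 16, 2006.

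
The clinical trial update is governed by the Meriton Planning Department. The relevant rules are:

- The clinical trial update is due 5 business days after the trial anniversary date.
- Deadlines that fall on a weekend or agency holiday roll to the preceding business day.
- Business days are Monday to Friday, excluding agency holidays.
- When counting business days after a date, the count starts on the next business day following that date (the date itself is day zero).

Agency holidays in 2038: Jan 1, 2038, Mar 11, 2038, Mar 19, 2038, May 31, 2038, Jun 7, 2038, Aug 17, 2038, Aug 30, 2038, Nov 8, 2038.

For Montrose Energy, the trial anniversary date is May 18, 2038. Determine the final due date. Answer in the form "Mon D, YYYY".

May 25, 2038

5 business days after May 18, 2038, excluding weekends and holidays, is May 25, 2038.
May 25, 2038 is a Tuesday and not a listed holiday, so it stands.
Final deadline: May 25, 2038.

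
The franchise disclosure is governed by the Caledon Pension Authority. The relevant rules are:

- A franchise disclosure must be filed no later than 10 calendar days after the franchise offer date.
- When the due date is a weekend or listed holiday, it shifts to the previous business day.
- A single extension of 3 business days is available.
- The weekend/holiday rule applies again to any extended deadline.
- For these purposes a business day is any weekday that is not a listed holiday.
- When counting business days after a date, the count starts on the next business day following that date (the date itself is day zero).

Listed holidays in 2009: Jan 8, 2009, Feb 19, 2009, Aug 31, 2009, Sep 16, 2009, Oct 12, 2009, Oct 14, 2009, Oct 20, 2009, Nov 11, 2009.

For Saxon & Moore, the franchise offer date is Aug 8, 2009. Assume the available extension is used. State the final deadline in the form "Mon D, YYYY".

Adding 10 calendar days to Aug 8, 2009 gives Aug 18, 2009.
Aug 18, 2009 falls on a Tuesday, which is a business day, so no adjustment is needed.
Counting 3 further business days from Aug 18, 2009 reaches Aug 21, 2009.
Aug 21, 2009 is a Friday and not a listed holiday, so it stands.
The final due date is Aug 21, 2009.

Aug 21, 2009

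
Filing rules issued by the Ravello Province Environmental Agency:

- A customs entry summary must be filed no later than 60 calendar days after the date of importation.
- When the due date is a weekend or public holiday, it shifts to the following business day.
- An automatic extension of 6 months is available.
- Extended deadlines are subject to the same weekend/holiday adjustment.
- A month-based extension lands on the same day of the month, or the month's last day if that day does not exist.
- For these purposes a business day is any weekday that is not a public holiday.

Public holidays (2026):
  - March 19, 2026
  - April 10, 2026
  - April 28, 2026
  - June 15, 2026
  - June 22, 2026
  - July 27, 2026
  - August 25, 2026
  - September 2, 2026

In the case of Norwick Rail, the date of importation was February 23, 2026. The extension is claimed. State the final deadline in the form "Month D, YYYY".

From February 23, 2026, 60 calendar days later is April 24, 2026.
April 24, 2026 falls on a Friday, which is a business day, so no adjustment is needed.
The 6 months extension carries April 24, 2026 to October 24, 2026.
October 24, 2026 falls on a Saturday. Rolling to the next business day gives October 26, 2026, a Monday.
Deadline: October 26, 2026.

October 26, 2026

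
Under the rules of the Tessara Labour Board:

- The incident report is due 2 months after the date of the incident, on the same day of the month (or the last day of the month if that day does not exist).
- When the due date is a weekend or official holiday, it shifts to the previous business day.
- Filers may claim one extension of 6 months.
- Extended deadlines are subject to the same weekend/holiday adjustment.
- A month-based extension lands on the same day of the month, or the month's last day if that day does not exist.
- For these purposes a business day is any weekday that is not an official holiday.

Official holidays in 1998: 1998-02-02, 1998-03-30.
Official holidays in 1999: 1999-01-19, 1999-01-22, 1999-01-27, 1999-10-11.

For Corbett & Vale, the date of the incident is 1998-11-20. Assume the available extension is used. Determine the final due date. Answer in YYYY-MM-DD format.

2 months after 1998-11-20, on the same day of the month, is 1999-01-20.
1999-01-20 (Wednesday) is already a business day.
Applying the 6 months extension: 6 months after 1999-01-20 is 1999-07-20.
1999-07-20 is a Tuesday and not a listed holiday, so it stands.
The final due date is 1999-07-20.

1999-07-20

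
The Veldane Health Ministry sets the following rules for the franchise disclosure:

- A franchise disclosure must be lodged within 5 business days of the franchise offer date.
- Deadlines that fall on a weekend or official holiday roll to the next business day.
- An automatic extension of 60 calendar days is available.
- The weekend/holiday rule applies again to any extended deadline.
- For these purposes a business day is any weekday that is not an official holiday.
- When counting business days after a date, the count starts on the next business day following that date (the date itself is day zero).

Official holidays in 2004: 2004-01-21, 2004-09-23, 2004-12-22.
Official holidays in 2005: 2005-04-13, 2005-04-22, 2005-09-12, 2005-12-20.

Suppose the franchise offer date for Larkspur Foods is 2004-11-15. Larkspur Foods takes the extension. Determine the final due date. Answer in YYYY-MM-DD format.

2005-01-21

5 business days after 2004-11-15, excluding weekends and holidays, is 2004-11-22.
Since 2004-11-22 is a Monday and not a holiday, the date is unchanged.
Add the 60 calendar-day extension to 2004-11-22: 2005-01-21.
2005-01-21 falls on a Friday, which is a business day, so no adjustment is needed.
So the filing is due 2005-01-21.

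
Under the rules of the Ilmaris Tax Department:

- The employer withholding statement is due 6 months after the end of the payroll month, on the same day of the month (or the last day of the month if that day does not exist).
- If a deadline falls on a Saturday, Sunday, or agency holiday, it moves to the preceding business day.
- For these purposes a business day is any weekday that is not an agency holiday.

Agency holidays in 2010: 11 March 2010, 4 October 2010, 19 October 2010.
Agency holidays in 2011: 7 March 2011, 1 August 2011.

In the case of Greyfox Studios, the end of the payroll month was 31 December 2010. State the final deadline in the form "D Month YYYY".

6 months after 31 December 2010, on the same day of the month, is 30 June 2011 (day 31 does not exist in June, so the month's last day is used).
30 June 2011 (Thursday) is already a business day.
So the filing is due 30 June 2011.

30 June 2011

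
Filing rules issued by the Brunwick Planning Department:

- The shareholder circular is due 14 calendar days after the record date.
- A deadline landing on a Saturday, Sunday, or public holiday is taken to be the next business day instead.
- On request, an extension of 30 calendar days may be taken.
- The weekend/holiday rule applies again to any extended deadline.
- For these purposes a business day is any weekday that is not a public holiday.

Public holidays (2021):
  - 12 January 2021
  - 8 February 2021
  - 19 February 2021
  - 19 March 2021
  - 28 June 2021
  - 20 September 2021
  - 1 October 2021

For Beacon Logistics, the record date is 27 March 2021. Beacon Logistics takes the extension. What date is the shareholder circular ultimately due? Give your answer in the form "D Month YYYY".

12 May 2021

14 calendar days after 27 March 2021 is 10 April 2021.
10 April 2021 falls on a Saturday. Rolling to the next business day gives 12 April 2021, a Monday.
With the 30-day extension, 12 April 2021 becomes 12 May 2021.
12 May 2021 is a Wednesday and not a listed holiday, so it stands.
Final deadline: 12 May 2021.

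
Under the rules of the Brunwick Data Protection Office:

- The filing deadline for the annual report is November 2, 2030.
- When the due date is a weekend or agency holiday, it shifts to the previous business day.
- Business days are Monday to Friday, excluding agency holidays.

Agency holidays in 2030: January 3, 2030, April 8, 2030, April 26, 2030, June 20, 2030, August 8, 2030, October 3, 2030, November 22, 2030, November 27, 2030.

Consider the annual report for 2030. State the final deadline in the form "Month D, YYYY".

The stated deadline is November 2, 2030.
November 2, 2030 is a Saturday; the preceding business day is November 1, 2030 (Friday).
The final due date is November 1, 2030.

November 1, 2030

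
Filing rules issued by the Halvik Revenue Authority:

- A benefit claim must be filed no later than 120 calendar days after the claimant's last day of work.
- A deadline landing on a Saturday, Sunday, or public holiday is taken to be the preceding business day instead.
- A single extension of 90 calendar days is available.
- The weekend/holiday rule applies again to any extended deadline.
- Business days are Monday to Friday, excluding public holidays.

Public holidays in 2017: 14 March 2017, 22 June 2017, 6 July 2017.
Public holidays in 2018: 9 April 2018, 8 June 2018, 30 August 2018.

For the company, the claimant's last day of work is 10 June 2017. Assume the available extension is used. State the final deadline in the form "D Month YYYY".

From 10 June 2017, 120 calendar days later is 8 October 2017.
8 October 2017 is a Sunday; the preceding business day is 6 October 2017 (Friday).
With the 90-day extension, 6 October 2017 becomes 4 January 2018.
4 January 2018 is a Thursday and not a listed holiday, so it stands.
So the filing is due 4 January 2018.

4 January 2018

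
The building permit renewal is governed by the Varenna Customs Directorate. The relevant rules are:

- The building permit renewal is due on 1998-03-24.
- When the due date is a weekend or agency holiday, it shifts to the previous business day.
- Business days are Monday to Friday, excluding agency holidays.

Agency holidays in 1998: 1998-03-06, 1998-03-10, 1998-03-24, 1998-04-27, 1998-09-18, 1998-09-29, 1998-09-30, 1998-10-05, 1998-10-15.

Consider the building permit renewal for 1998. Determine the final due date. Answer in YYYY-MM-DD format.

The statutory due date is 1998-03-24.
1998-03-24 is a listed holiday; the preceding business day is 1998-03-23 (Monday).
Final deadline: 1998-03-23.

1998-03-23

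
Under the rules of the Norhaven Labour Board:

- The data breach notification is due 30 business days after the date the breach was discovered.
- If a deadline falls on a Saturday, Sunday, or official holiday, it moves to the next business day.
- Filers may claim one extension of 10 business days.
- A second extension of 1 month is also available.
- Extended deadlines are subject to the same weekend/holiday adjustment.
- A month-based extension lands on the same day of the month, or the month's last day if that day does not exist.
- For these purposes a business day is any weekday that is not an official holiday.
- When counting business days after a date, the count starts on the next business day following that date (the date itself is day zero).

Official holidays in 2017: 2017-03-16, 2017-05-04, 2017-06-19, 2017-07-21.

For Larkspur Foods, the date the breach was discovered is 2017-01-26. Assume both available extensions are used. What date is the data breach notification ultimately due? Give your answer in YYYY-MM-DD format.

Starting the day after 2017-01-26 and counting 30 business days lands on 2017-03-09.
2017-03-09 falls on a Thursday, which is a business day, so no adjustment is needed.
The 10-business-day extension runs from 2017-03-09 to 2017-03-24.
2017-03-24 falls on a Friday, which is a business day, so no adjustment is needed.
Add 1 month to 2017-03-24: 2017-04-24.
2017-04-24 is a Monday and not a listed holiday, so it stands.
So the filing is due 2017-04-24.

2017-04-24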